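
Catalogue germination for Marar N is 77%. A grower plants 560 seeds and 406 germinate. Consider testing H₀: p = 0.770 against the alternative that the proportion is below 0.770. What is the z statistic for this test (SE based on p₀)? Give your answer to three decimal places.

z = -2.530

p̂ = 406/560 = 0.7250000.
Under H₀, SE = √(0.77·0.23/560) = √(0.00031625) = 0.0177834.
z = (0.7250000 − 0.77)/0.0177834 = -0.0450000/0.0177834 = -2.530.
p-value = P(Z < -2.530) ≈ 0.0057.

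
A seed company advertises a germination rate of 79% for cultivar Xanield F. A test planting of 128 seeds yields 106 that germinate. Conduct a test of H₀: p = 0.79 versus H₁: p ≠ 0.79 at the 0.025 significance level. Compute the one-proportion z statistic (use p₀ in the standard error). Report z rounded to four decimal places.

p̂ = 106/128 = 0.828125.
Standard error under H₀: √(0.79×0.21/128) = 0.036001.
z = (0.828125 − 0.79)/0.036001 = 0.038125/0.036001 = 1.0590.
p-value = 2·P(Z > 1.059) ≈ 0.2896, so at α = 0.025 we fail to reject H₀.

z = 1.0590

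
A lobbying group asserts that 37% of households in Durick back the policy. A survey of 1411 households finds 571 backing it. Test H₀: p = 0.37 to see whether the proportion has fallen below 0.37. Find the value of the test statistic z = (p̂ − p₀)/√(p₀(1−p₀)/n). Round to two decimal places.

z = 2.70

p̂ = 571/1411 ≈ 0.40468.
Under H₀, SE = √(0.37·0.63/1411) = √(0.000165202) = 0.01285.
z = (0.40468 − 0.37)/0.01285 = 0.03468/0.01285 = 2.70.
p-value = P(Z < 2.698) ≈ 0.9965.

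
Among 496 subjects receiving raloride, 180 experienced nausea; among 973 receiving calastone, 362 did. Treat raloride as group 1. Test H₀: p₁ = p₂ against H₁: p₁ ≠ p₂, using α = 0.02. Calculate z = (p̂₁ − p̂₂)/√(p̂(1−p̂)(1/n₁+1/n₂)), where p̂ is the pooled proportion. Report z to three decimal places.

z = -0.343

p̂₁ = 180/496 = 0.362903, p̂₂ = 362/973 = 0.372045.
Pooled p̂ = (180+362)/(496+973) = 542/1469 = 0.368958.
SE = √(0.232828 × 0.00304388) = 0.026621.
z = (0.362903 − 0.372045)/0.026621 = -0.009142/0.026621 = -0.343.
Two-sided p-value ≈ 2·Φ(−0.343) = 0.7313; since p > α = 0.02, fail to reject H₀.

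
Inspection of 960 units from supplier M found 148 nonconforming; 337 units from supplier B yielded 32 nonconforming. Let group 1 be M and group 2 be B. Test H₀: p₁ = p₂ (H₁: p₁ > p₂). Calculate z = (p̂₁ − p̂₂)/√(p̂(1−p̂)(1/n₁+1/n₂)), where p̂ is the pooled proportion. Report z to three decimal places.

z = 2.705

p̂₁ = 148/960 ≈ 0.15417, p̂₂ = 32/337 ≈ 0.09496.
Pooled p̂ = (148+32)/(960+337) = 180/1297 = 0.13878.
SE = √(0.119521 × 0.00400903) = 0.02189.
z = (0.15417 − 0.09496)/0.02189 = 0.05921/0.02189 = 2.705.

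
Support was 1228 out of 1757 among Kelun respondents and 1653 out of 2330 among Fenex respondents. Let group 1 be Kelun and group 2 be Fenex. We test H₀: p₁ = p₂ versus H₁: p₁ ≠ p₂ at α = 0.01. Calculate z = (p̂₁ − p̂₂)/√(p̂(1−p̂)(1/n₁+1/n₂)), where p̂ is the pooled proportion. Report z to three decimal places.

z = -0.730

p̂₁ = 1228/1757 ≈ 0.69892, p̂₂ = 1653/2330 ≈ 0.70944.
Pooled p̂ = (1228+1653)/(1757+2330) = 2881/4087 = 0.70492.
SE = √(0.208009 × 0.000998337) = 0.01441.
z = (0.69892 − 0.70944)/0.01441 = -0.01052/0.01441 = -0.730.
Two-sided p-value ≈ 2·Φ(−0.730) = 0.4652, so at α = 0.01 we fail to reject H₀.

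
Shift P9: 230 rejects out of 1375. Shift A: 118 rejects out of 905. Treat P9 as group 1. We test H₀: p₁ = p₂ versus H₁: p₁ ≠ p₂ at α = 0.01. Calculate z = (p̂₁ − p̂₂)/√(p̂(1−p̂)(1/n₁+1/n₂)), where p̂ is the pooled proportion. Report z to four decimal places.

z = 2.3961

p̂₁ = 230/1375 = 0.167273, p̂₂ = 118/905 = 0.130387.
Pooled p̂ = (230+118)/(1375+905) = 348/2280 = 0.152632.
SE = √(0.129335 × 0.00183225) = 0.015394.
z = (0.167273 − 0.130387)/0.015394 = 0.036886/0.015394 = 2.3961.
p-value = 2·P(Z > 2.396) ≈ 0.0166. With α = 0.01, fail to reject H₀.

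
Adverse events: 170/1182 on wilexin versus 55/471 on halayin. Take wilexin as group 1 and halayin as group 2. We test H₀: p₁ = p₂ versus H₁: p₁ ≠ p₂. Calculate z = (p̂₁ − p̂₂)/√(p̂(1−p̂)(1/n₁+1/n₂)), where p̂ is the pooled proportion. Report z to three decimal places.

z = 1.448

p̂₁ = 170/1182 ≈ 0.143824, p̂₂ = 55/471 ≈ 0.116773.
Pooled p̂ = (170+55)/(1182+471) = 225/1653 = 0.136116.
SE = √(0.117589 × 0.00296917) = 0.018685.
z = (0.143824 − 0.116773)/0.018685 = 0.027051/0.018685 = 1.448.
p-value = 2·P(Z > 1.448) ≈ 0.1477.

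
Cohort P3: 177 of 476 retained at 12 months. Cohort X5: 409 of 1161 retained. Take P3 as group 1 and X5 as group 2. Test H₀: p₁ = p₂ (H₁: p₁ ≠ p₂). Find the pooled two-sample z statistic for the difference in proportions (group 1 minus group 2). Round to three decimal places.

z = 0.750

p̂₁ = 177/476 ≈ 0.37185, p̂₂ = 409/1161 ≈ 0.35228.
Pooled p̂ = (177+409)/(476+1161) = 586/1637 = 0.35797.
SE = √(0.229828 × 0.00296217) = 0.02609.
z = (0.37185 − 0.35228)/0.02609 = 0.01957/0.02609 = 0.750.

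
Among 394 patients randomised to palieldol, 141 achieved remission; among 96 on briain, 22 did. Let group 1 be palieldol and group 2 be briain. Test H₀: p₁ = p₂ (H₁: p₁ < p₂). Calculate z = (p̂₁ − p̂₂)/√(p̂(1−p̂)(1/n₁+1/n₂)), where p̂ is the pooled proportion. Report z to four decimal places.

p̂₁ = 141/394 ≈ 0.357868, p̂₂ = 22/96 ≈ 0.229167.
Pooled p̂ = (141+22)/(394+96) = 163/490 = 0.332653.
SE = √(p̂(1−p̂)(1/n₁+1/n₂)) = √(0.332653·0.667347·0.0129547) = √(0.00287589) = 0.053627.
z = (0.357868 − 0.229167)/0.053627 = 0.128701/0.053627 = 2.3999.
p-value = P(Z < 2.400) ≈ 0.9918.

z = 2.3999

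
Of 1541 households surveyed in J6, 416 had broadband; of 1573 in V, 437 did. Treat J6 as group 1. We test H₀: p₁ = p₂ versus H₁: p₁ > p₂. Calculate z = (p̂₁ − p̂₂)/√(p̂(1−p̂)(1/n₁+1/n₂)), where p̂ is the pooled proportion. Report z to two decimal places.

z = -0.49

p̂₁ = 416/1541 = 0.2700, p̂₂ = 437/1573 = 0.2778.
Pooled p̂ = (416+437)/(1541+1573) = 853/3114 = 0.2739.
SE = √(p̂(1−p̂)(1/n₁+1/n₂)) = √(0.2739·0.7261·0.00128466) = √(0.000255505) = 0.0160.
z = (0.2700 − 0.2778)/0.0160 = -0.0078/0.0160 = -0.49.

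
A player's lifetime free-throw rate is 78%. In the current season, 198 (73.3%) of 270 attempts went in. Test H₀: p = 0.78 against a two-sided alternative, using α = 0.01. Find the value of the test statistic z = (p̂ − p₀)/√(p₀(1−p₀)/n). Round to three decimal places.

z = -1.851

p̂ = 198/270 ≈ 0.73333.
Under H₀, SE = √(0.78·0.22/270) = √(0.000635556) = 0.02521.
z = (0.73333 − 0.78)/0.02521 = -0.04667/0.02521 = -1.851.
Two-sided p-value ≈ 2·Φ(−1.851) = 0.0642, so at α = 0.01 we fail to reject H₀.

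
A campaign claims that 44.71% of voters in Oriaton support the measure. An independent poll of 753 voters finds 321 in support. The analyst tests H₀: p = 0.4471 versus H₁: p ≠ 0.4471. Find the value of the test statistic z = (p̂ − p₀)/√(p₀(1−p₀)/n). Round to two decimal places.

z = -1.15

p̂ = 321/753 = 0.4263.
Under H₀, SE = √(0.4471·0.5529/753) = √(0.000328289) = 0.0181.
z = (0.4263 − 0.4471)/0.0181 = -0.0208/0.0181 = -1.15.
p-value = 2·P(Z > 1.148) ≈ 0.2509.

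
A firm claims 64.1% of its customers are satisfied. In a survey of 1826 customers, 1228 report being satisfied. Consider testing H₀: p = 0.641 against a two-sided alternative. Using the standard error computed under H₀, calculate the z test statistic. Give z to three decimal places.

p̂ = 1228/1826 = 0.672508.
Standard error under H₀: √(0.641×0.359/1826) = 0.011226.
z = (0.672508 − 0.641)/0.011226 = 0.031508/0.011226 = 2.807.
p-value = 2·P(Z > 2.807) ≈ 0.0050.

z = 2.807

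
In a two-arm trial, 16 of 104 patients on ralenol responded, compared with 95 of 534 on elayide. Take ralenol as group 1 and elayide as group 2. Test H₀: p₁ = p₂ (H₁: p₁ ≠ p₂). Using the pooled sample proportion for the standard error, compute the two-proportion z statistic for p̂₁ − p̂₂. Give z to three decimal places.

p̂₁ = 16/104 ≈ 0.15385, p̂₂ = 95/534 ≈ 0.17790.
Pooled p̂ = (16+95)/(104+534) = 111/638 = 0.17398.
SE = √(0.143712 × 0.011488) = 0.04063.
z = (0.15385 − 0.17790)/0.04063 = -0.02405/0.04063 = -0.592.

z = -0.592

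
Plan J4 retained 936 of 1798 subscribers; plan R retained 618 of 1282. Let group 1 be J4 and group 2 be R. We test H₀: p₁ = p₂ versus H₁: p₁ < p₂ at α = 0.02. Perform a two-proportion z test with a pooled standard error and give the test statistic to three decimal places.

z = 2.108

p̂₁ = 936/1798 ≈ 0.520578, p̂₂ = 618/1282 ≈ 0.482059.
Pooled p̂ = (936+618)/(1798+1282) = 1554/3080 = 0.504545.
SE = √(0.249979 × 0.0013362) = 0.018276.
z = (0.520578 − 0.482059)/0.018276 = 0.038519/0.018276 = 2.108.
p-value = P(Z < 2.108) ≈ 0.9825; since p > α = 0.02, fail to reject H₀.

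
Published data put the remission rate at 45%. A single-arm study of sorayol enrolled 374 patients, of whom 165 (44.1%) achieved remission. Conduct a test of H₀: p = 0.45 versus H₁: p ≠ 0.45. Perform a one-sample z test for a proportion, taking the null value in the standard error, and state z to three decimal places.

p̂ = 165/374 = 0.44118.
Under H₀, SE = √(0.45·0.55/374) = √(0.000661765) = 0.02572.
z = (0.44118 − 0.45)/0.02572 = -0.00882/0.02572 = -0.343.

z = -0.343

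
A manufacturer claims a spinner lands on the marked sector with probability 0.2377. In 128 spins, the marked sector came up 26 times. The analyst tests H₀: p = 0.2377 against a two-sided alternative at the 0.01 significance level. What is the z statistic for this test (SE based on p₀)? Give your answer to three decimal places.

p̂ = 26/128 ≈ 0.20312.
Standard error under H₀: √(0.2377×0.7623/128) = 0.03762.
z = (0.20312 − 0.2377)/0.03762 = -0.03458/0.03762 = -0.919.
Two-sided p-value ≈ 2·Φ(−0.919) = 0.3581; since p > α = 0.01, fail to reject H₀.

z = -0.919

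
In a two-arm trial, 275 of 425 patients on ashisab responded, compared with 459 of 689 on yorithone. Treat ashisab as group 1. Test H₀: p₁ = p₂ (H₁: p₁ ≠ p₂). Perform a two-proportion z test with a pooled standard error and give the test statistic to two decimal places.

p̂₁ = 275/425 ≈ 0.6471, p̂₂ = 459/689 ≈ 0.6662.
Pooled p̂ = (275+459)/(425+689) = 734/1114 = 0.6589.
SE = √(0.224755 × 0.00380432) = 0.0292.
z = (0.6471 − 0.6662)/0.0292 = -0.0191/0.0292 = -0.65.
p-value = 2·P(Z > 0.654) ≈ 0.5131.

z = -0.65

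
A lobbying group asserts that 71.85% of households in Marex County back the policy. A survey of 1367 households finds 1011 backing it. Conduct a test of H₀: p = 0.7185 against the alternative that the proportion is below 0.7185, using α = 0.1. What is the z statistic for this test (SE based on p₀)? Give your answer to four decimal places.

z = 1.7327

p̂ = 1011/1367 = 0.739576.
Under H₀, SE = √(0.7185·0.2815/1367) = √(0.000147957) = 0.012164.
z = (0.739576 − 0.7185)/0.012164 = 0.021076/0.012164 = 1.7327.
p-value = P(Z < 1.733) ≈ 0.9584. With α = 0.1, fail to reject H₀.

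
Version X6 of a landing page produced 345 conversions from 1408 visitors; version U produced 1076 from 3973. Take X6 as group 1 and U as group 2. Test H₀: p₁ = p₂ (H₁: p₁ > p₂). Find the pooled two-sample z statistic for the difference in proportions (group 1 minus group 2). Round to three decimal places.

p̂₁ = 345/1408 ≈ 0.24503, p̂₂ = 1076/3973 ≈ 0.27083.
Pooled p̂ = (345+1076)/(1408+3973) = 1421/5381 = 0.26408.
SE = √(0.19434 × 0.000961926) = 0.01367.
z = (0.24503 − 0.27083)/0.01367 = -0.02580/0.01367 = -1.887.
p-value = P(Z > -1.887) ≈ 0.9704.

z = -1.887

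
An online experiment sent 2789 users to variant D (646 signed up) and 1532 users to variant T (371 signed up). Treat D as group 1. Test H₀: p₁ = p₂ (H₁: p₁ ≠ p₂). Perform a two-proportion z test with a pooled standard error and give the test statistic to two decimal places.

z = -0.78

p̂₁ = 646/2789 ≈ 0.23162, p̂₂ = 371/1532 ≈ 0.24217.
Pooled p̂ = (646+371)/(2789+1532) = 1017/4321 = 0.23536.
SE = √(0.179967 × 0.00101129) = 0.01349.
z = (0.23162 − 0.24217)/0.01349 = -0.01055/0.01349 = -0.78.
p-value = 2·P(Z > 0.781) ≈ 0.4345.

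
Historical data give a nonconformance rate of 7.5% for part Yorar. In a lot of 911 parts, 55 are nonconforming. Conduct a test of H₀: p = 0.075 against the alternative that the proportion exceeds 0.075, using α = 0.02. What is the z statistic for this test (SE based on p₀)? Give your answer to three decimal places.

p̂ = 55/911 ≈ 0.06037.
Under H₀, SE = √(0.075·0.925/911) = √(7.61526e-05) = 0.00873.
z = (0.06037 − 0.075)/0.00873 = -0.01463/0.00873 = -1.676.
p-value = P(Z > -1.676) ≈ 0.9531, so at α = 0.02 we fail to reject H₀.

z = -1.676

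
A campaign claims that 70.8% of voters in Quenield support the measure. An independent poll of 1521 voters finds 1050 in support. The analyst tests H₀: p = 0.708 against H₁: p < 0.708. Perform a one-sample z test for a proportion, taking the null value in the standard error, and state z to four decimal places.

p̂ = 1050/1521 = 0.6903353.
Standard error under H₀: √(0.708×0.292/1521) = 0.0116585.
z = (0.6903353 − 0.708)/0.0116585 = -0.0176647/0.0116585 = -1.5152.

z = -1.5152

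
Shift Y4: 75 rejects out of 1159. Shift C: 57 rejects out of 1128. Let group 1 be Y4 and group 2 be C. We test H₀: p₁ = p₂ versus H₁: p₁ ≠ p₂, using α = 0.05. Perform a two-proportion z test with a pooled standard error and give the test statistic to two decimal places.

z = 1.45

p̂₁ = 75/1159 = 0.0647, p̂₂ = 57/1128 = 0.0505.
Pooled p̂ = (75+57)/(1159+1128) = 132/2287 = 0.0577.
SE = √(0.0543862 × 0.00174934) = 0.0098.
z = (0.0647 − 0.0505)/0.0098 = 0.0142/0.0098 = 1.45.
p-value = 2·P(Z > 1.454) ≈ 0.1460, so at α = 0.05 we fail to reject H₀.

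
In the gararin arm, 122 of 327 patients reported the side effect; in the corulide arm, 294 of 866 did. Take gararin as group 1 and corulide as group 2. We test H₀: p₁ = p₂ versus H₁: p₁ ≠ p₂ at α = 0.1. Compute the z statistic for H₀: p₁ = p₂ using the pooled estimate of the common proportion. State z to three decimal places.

p̂₁ = 122/327 = 0.37309, p̂₂ = 294/866 = 0.33949.
Pooled p̂ = (122+294)/(327+866) = 416/1193 = 0.34870.
SE = √(0.227109 × 0.00421284) = 0.03093.
z = (0.37309 − 0.33949)/0.03093 = 0.03360/0.03093 = 1.086.
Two-sided p-value ≈ 2·Φ(−1.086) = 0.2774, so at α = 0.1 we fail to reject H₀.

z = 1.086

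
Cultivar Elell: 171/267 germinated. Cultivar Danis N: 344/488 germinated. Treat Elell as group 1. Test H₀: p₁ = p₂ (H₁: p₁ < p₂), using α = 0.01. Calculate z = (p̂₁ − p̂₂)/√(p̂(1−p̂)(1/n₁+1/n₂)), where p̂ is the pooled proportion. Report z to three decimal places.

p̂₁ = 171/267 ≈ 0.64045, p̂₂ = 344/488 ≈ 0.70492.
Pooled p̂ = (171+344)/(267+488) = 515/755 = 0.68212.
SE = √(0.216833 × 0.0057945) = 0.03545.
z = (0.64045 − 0.70492)/0.03545 = -0.06447/0.03545 = -1.819.
p-value = P(Z < -1.819) ≈ 0.0345; since p > α = 0.01, fail to reject H₀.

z = -1.819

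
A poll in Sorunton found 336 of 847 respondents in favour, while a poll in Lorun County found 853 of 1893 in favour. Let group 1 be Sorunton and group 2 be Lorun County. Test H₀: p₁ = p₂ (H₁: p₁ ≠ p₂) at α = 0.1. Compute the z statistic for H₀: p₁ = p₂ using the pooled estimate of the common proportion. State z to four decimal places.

p̂₁ = 336/847 = 0.3966942, p̂₂ = 853/1893 = 0.4506075.
Pooled p̂ = (336+853)/(847+1893) = 1189/2740 = 0.4339416.
SE = √(p̂(1−p̂)(1/n₁+1/n₂)) = √(0.4339416·0.5660584·0.0017089) = √(0.000419768) = 0.0204882.
z = (0.3966942 − 0.4506075)/0.0204882 = -0.0539133/0.0204882 = -2.6314.
p-value = 2·P(Z > 2.631) ≈ 0.0085, so at α = 0.1 we reject H₀.

z = -2.6314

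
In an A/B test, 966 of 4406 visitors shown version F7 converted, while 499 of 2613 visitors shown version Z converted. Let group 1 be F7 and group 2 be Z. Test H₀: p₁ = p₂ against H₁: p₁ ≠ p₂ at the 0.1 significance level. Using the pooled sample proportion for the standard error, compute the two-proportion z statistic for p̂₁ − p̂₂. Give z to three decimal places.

p̂₁ = 966/4406 ≈ 0.219246, p̂₂ = 499/2613 ≈ 0.190968.
Pooled p̂ = (966+499)/(4406+2613) = 1465/7019 = 0.208719.
SE = √(p̂(1−p̂)(1/n₁+1/n₂)) = √(0.208719·0.791281·0.000609665) = √(0.00010069) = 0.010034.
z = (0.219246 − 0.190968)/0.010034 = 0.028278/0.010034 = 2.818.
p-value = 2·P(Z > 2.818) ≈ 0.0048, so at α = 0.1 we reject H₀.

z = 2.818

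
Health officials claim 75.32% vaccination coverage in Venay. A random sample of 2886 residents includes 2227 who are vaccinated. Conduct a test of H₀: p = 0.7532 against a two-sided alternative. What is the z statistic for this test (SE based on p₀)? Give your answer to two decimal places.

z = 2.30

p̂ = 2227/2886 ≈ 0.77166.
SE = √(p₀(1−p₀)/n) = √(0.18589/2886) = 0.00803.
z = (0.77166 − 0.7532)/0.00803 = 0.01846/0.00803 = 2.30.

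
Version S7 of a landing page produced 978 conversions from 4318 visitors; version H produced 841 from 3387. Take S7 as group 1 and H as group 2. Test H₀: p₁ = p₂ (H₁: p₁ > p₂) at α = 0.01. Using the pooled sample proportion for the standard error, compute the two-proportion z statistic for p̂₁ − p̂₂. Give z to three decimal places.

p̂₁ = 978/4318 = 0.22649, p̂₂ = 841/3387 = 0.24830.
Pooled p̂ = (978+841)/(4318+3387) = 1819/7705 = 0.23608.
SE = √(0.180346 × 0.000526835) = 0.00975.
z = (0.22649 − 0.24830)/0.00975 = -0.02181/0.00975 = -2.237.
p-value = P(Z > -2.237) ≈ 0.9874, so at α = 0.01 we fail to reject H₀.

z = -2.237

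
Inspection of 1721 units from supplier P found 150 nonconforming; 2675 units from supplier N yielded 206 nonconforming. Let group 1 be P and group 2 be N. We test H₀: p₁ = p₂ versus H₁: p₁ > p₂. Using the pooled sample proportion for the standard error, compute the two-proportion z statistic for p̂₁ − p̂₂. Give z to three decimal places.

z = 1.204

p̂₁ = 150/1721 = 0.08716, p̂₂ = 206/2675 = 0.07701.
Pooled p̂ = (150+206)/(1721+2675) = 356/4396 = 0.08098.
SE = √(p̂(1−p̂)(1/n₁+1/n₂)) = √(0.08098·0.91902·0.000954889) = √(7.10672e-05) = 0.00843.
z = (0.08716 − 0.07701)/0.00843 = 0.01015/0.00843 = 1.204.
p-value = P(Z > 1.204) ≈ 0.1143.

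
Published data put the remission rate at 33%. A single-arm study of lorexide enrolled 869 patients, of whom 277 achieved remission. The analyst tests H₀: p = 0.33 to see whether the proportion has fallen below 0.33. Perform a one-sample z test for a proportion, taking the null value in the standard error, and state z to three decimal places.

p̂ = 277/869 ≈ 0.31876.
Standard error under H₀: √(0.33×0.67/869) = 0.01595.
z = (0.31876 − 0.33)/0.01595 = -0.01124/0.01595 = -0.705.
p-value = P(Z < -0.705) ≈ 0.2405.

z = -0.705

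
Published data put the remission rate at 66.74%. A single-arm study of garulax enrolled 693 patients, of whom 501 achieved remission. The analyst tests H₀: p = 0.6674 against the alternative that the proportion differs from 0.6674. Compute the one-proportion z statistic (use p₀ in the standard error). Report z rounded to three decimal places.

p̂ = 501/693 = 0.72294.
Standard error under H₀: √(0.6674×0.3326/693) = 0.01790.
z = (0.72294 − 0.6674)/0.01790 = 0.05554/0.01790 = 3.103.

z = 3.103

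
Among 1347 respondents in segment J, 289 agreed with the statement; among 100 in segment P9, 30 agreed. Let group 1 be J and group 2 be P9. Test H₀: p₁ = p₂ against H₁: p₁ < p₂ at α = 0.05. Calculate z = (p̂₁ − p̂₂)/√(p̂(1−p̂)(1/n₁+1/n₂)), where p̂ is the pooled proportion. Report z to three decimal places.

z = -1.989

p̂₁ = 289/1347 ≈ 0.21455, p̂₂ = 30/100 ≈ 0.30000.
Pooled p̂ = (289+30)/(1347+100) = 319/1447 = 0.22046.
SE = √(p̂(1−p̂)(1/n₁+1/n₂)) = √(0.22046·0.77954·0.0107424) = √(0.00184614) = 0.04297.
z = (0.21455 − 0.30000)/0.04297 = -0.08545/0.04297 = -1.989.
p-value = P(Z < -1.989) ≈ 0.0234; since p < α = 0.05, reject H₀.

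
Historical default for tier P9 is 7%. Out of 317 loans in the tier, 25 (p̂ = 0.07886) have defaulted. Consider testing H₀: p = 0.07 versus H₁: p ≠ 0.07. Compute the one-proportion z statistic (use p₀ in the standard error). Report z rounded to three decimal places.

z = 0.619

p̂ = 25/317 = 0.078864.
Standard error under H₀: √(0.07×0.93/317) = 0.014330.
z = (0.078864 − 0.07)/0.014330 = 0.008864/0.014330 = 0.619.
p-value = 2·P(Z > 0.619) ≈ 0.5362.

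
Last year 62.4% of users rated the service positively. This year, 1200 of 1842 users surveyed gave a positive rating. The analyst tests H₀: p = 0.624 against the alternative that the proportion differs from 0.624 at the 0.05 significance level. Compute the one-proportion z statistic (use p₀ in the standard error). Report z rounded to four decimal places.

z = 2.4336

p̂ = 1200/1842 = 0.651466.
SE = √(p₀(1−p₀)/n) = √(0.23462/1842) = 0.011286.
z = (0.651466 − 0.624)/0.011286 = 0.027466/0.011286 = 2.4336.
Two-sided p-value ≈ 2·Φ(−2.434) = 0.0149; since p < α = 0.05, reject H₀.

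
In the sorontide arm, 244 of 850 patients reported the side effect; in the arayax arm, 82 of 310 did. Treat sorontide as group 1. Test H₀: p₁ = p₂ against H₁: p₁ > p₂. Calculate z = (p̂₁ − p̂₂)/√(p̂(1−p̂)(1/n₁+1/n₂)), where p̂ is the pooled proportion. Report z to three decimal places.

p̂₁ = 244/850 = 0.28706, p̂₂ = 82/310 = 0.26452.
Pooled p̂ = (244+82)/(850+310) = 326/1160 = 0.28103.
SE = √(0.202054 × 0.00440228) = 0.02982.
z = (0.28706 − 0.26452)/0.02982 = 0.02254/0.02982 = 0.756.
p-value = P(Z > 0.756) ≈ 0.2249.

z = 0.756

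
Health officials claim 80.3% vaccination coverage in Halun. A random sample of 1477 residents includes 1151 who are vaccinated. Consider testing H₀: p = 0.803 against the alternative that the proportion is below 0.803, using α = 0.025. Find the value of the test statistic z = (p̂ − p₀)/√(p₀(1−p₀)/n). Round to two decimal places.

z = -2.29

p̂ = 1151/1477 ≈ 0.77928.
SE = √(p₀(1−p₀)/n) = √(0.15819/1477) = 0.01035.
z = (0.77928 − 0.803)/0.01035 = -0.02372/0.01035 = -2.29.
p-value = P(Z < -2.292) ≈ 0.0110, so at α = 0.025 we reject H₀.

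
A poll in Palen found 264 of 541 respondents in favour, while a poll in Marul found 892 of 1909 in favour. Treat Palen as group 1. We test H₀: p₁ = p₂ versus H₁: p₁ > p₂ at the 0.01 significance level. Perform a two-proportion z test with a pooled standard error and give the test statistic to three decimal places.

z = 0.852

p̂₁ = 264/541 = 0.487985, p̂₂ = 892/1909 = 0.467260.
Pooled p̂ = (264+892)/(541+1909) = 1156/2450 = 0.471837.
SE = √(0.249207 × 0.00237226) = 0.024314.
z = (0.487985 − 0.467260)/0.024314 = 0.020725/0.024314 = 0.852.
p-value = P(Z > 0.852) ≈ 0.1970; since p > α = 0.01, fail to reject H₀.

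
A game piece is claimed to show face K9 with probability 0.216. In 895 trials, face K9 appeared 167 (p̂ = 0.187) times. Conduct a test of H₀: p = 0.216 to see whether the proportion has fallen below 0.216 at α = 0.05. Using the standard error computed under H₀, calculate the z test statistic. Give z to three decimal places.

p̂ = 167/895 = 0.186592.
SE = √(p₀(1−p₀)/n) = √(0.16934/895) = 0.013755.
z = (0.186592 − 0.216)/0.013755 = -0.029408/0.013755 = -2.138.
p-value = P(Z < -2.138) ≈ 0.0163, so at α = 0.05 we reject H₀.

z = -2.138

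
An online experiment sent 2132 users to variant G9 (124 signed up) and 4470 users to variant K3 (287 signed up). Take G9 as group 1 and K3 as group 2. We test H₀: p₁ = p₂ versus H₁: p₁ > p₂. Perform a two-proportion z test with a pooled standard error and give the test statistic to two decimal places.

p̂₁ = 124/2132 = 0.05816, p̂₂ = 287/4470 = 0.06421.
Pooled p̂ = (124+287)/(2132+4470) = 411/6602 = 0.06225.
SE = √(p̂(1−p̂)(1/n₁+1/n₂)) = √(0.06225·0.93775·0.000692757) = √(4.0442e-05) = 0.00636.
z = (0.05816 − 0.06421)/0.00636 = -0.00605/0.00636 = -0.95.

z = -0.95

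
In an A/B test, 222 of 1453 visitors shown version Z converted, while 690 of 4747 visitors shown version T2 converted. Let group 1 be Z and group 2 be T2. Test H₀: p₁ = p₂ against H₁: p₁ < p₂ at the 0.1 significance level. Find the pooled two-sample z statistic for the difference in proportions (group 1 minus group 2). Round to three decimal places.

z = 0.700

p̂₁ = 222/1453 ≈ 0.152787, p̂₂ = 690/4747 ≈ 0.145355.
Pooled p̂ = (222+690)/(1453+4747) = 912/6200 = 0.147097.
SE = √(0.125459 × 0.000898891) = 0.010620.
z = (0.152787 − 0.145355)/0.010620 = 0.007432/0.010620 = 0.700.
p-value = P(Z < 0.700) ≈ 0.7580. With α = 0.1, fail to reject H₀.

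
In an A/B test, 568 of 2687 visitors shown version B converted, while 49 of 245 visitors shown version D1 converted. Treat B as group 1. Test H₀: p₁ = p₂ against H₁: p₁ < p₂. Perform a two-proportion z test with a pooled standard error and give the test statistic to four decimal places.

p̂₁ = 568/2687 = 0.211388, p̂₂ = 49/245 = 0.200000.
Pooled p̂ = (568+49)/(2687+245) = 617/2932 = 0.210437.
SE = √(p̂(1−p̂)(1/n₁+1/n₂)) = √(0.210437·0.789563·0.00445379) = √(0.000740011) = 0.027203.
z = (0.211388 − 0.200000)/0.027203 = 0.011388/0.027203 = 0.4186.

z = 0.4186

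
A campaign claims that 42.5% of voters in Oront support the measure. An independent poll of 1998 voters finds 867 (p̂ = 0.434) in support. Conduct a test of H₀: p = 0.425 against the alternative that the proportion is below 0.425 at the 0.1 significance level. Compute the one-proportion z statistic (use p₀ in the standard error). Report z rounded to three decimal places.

p̂ = 867/1998 ≈ 0.433934.
SE = √(p₀(1−p₀)/n) = √(0.24437/1998) = 0.011059.
z = (0.433934 − 0.425)/0.011059 = 0.008934/0.011059 = 0.808.
p-value = P(Z < 0.808) ≈ 0.7904. With α = 0.1, fail to reject H₀.

z = 0.808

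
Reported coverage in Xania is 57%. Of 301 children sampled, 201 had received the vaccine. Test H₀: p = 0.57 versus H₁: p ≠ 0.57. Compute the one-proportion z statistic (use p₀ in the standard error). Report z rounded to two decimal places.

p̂ = 201/301 ≈ 0.6678.
SE = √(p₀(1−p₀)/n) = √(0.2451/301) = 0.0285.
z = (0.6678 − 0.57)/0.0285 = 0.0978/0.0285 = 3.43.
Two-sided p-value ≈ 2·Φ(−3.426) = 0.0006.

z = 3.43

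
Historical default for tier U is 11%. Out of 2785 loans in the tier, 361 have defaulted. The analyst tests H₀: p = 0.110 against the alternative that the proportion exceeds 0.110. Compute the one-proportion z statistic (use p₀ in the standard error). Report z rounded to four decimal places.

z = 3.3097

p̂ = 361/2785 ≈ 0.129623.
Under H₀, SE = √(0.11·0.89/2785) = √(3.51526e-05) = 0.005929.
z = (0.129623 − 0.11)/0.005929 = 0.019623/0.005929 = 3.3097.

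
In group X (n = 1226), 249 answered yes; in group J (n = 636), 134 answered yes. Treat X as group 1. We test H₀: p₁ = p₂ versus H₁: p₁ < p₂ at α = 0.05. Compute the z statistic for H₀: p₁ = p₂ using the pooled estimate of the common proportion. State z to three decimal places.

p̂₁ = 249/1226 ≈ 0.20310, p̂₂ = 134/636 ≈ 0.21069.
Pooled p̂ = (249+134)/(1226+636) = 383/1862 = 0.20569.
SE = √(p̂(1−p̂)(1/n₁+1/n₂)) = √(0.20569·0.79431·0.00238799) = √(0.000390157) = 0.01975.
z = (0.20310 − 0.21069)/0.01975 = -0.00759/0.01975 = -0.384.
p-value = P(Z < -0.384) ≈ 0.3504, so at α = 0.05 we fail to reject H₀.

z = -0.384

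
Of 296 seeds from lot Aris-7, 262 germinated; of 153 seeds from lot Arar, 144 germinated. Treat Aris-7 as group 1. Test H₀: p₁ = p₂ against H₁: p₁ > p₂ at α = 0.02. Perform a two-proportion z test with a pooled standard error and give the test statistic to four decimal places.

z = -1.9126

p̂₁ = 262/296 = 0.885135, p̂₂ = 144/153 = 0.941176.
Pooled p̂ = (262+144)/(296+153) = 406/449 = 0.904232.
SE = √(p̂(1−p̂)(1/n₁+1/n₂)) = √(0.904232·0.095768·0.00991433) = √(0.000858549) = 0.029301.
z = (0.885135 − 0.941176)/0.029301 = -0.056041/0.029301 = -1.9126.
p-value = P(Z > -1.913) ≈ 0.9721; since p > α = 0.02, fail to reject H₀.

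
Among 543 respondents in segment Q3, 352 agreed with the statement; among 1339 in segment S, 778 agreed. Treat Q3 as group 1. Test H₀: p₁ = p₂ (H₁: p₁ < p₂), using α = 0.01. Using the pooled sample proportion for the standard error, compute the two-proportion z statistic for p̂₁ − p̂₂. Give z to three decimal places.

z = 2.697

p̂₁ = 352/543 = 0.64825, p̂₂ = 778/1339 = 0.58103.
Pooled p̂ = (352+778)/(543+1339) = 1130/1882 = 0.60043.
SE = √(0.239915 × 0.00258845) = 0.02492.
z = (0.64825 − 0.58103)/0.02492 = 0.06722/0.02492 = 2.697.
p-value = P(Z < 2.697) ≈ 0.9965; since p > α = 0.01, fail to reject H₀.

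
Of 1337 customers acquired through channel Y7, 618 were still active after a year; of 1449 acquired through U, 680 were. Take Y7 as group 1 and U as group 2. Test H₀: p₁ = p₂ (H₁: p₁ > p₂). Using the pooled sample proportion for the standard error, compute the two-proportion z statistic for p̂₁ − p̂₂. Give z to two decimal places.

z = -0.37

p̂₁ = 618/1337 ≈ 0.46223, p̂₂ = 680/1449 ≈ 0.46929.
Pooled p̂ = (618+680)/(1337+1449) = 1298/2786 = 0.46590.
SE = √(p̂(1−p̂)(1/n₁+1/n₂)) = √(0.46590·0.53410·0.00143807) = √(0.000357846) = 0.01892.
z = (0.46223 − 0.46929)/0.01892 = -0.00706/0.01892 = -0.37.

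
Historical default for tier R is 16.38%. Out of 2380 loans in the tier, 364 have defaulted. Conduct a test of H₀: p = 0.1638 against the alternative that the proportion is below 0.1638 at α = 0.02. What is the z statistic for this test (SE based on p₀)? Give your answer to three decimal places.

p̂ = 364/2380 = 0.15294.
Under H₀, SE = √(0.1638·0.8362/2380) = √(5.75502e-05) = 0.00759.
z = (0.15294 − 0.1638)/0.00759 = -0.01086/0.00759 = -1.431.
p-value = P(Z < -1.431) ≈ 0.0762; since p > α = 0.02, fail to reject H₀.

z = -1.431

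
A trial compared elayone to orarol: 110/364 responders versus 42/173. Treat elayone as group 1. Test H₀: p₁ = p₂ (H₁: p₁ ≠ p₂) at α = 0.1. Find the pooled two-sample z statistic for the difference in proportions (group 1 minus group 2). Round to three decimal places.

p̂₁ = 110/364 = 0.302198, p̂₂ = 42/173 = 0.242775.
Pooled p̂ = (110+42)/(364+173) = 152/537 = 0.283054.
SE = √(p̂(1−p̂)(1/n₁+1/n₂)) = √(0.283054·0.716946·0.0085276) = √(0.00173054) = 0.041600.
z = (0.302198 − 0.242775)/0.041600 = 0.059423/0.041600 = 1.428.
Two-sided p-value ≈ 2·Φ(−1.428) = 0.1532; since p > α = 0.1, fail to reject H₀.

z = 1.428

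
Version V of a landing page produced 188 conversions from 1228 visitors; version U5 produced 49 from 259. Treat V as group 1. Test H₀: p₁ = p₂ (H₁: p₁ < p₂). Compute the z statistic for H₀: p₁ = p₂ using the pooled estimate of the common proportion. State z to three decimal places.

p̂₁ = 188/1228 ≈ 0.15309, p̂₂ = 49/259 ≈ 0.18919.
Pooled p̂ = (188+49)/(1228+259) = 237/1487 = 0.15938.
SE = √(p̂(1−p̂)(1/n₁+1/n₂)) = √(0.15938·0.84062·0.00467534) = √(0.000626396) = 0.02503.
z = (0.15309 − 0.18919)/0.02503 = -0.03610/0.02503 = -1.442.
p-value = P(Z < -1.442) ≈ 0.0746.

z = -1.442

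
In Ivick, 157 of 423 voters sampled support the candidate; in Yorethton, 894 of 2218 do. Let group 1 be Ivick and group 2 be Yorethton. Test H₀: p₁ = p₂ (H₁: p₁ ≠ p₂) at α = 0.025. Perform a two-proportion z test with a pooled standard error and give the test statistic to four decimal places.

p̂₁ = 157/423 = 0.371158, p̂₂ = 894/2218 = 0.403066.
Pooled p̂ = (157+894)/(423+2218) = 1051/2641 = 0.397955.
SE = √(p̂(1−p̂)(1/n₁+1/n₂)) = √(0.397955·0.602045·0.00281492) = √(0.000674419) = 0.025970.
z = (0.371158 − 0.403066)/0.025970 = -0.031908/0.025970 = -1.2286.
Two-sided p-value ≈ 2·Φ(−1.229) = 0.2192. With α = 0.025, fail to reject H₀.

z = -1.2286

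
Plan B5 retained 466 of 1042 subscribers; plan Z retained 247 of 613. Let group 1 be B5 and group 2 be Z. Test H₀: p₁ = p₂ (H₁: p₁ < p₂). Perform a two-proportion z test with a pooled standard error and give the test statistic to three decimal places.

p̂₁ = 466/1042 = 0.447217, p̂₂ = 247/613 = 0.402936.
Pooled p̂ = (466+247)/(1042+613) = 713/1655 = 0.430816.
SE = √(p̂(1−p̂)(1/n₁+1/n₂)) = √(0.430816·0.569184·0.00259101) = √(0.000635352) = 0.025206.
z = (0.447217 − 0.402936)/0.025206 = 0.044281/0.025206 = 1.757.

z = 1.757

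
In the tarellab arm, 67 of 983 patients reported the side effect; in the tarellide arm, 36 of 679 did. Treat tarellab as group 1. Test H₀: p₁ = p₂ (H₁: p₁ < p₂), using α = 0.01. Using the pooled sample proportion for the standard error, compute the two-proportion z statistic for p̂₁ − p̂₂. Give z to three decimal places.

p̂₁ = 67/983 = 0.068159, p̂₂ = 36/679 = 0.053019.
Pooled p̂ = (67+36)/(983+679) = 103/1662 = 0.061974.
SE = √(p̂(1−p̂)(1/n₁+1/n₂)) = √(0.061974·0.938026·0.00249005) = √(0.000144753) = 0.012031.
z = (0.068159 − 0.053019)/0.012031 = 0.015140/0.012031 = 1.258.
p-value = P(Z < 1.258) ≈ 0.8959, so at α = 0.01 we fail to reject H₀.

z = 1.258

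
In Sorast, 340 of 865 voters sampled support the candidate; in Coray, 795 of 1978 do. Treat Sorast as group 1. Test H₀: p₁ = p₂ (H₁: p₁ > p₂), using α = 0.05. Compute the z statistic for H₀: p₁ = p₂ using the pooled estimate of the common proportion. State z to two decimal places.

z = -0.44

p̂₁ = 340/865 ≈ 0.3931, p̂₂ = 795/1978 ≈ 0.4019.
Pooled p̂ = (340+795)/(865+1978) = 1135/2843 = 0.3992.
SE = √(p̂(1−p̂)(1/n₁+1/n₂)) = √(0.3992·0.6008·0.00166163) = √(0.000398533) = 0.0200.
z = (0.3931 − 0.4019)/0.0200 = -0.0088/0.0200 = -0.44.
p-value = P(Z > -0.444) ≈ 0.6714. With α = 0.05, fail to reject H₀.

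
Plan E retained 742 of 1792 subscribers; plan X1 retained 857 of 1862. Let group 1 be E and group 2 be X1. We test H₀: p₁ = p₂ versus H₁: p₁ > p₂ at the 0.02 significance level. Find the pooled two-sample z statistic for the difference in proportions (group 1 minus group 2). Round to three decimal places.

z = -2.814

p̂₁ = 742/1792 = 0.41406, p̂₂ = 857/1862 = 0.46026.
Pooled p̂ = (742+857)/(1792+1862) = 1599/3654 = 0.43760.
SE = √(0.246107 × 0.00109509) = 0.01642.
z = (0.41406 − 0.46026)/0.01642 = -0.04620/0.01642 = -2.814.
p-value = P(Z > -2.814) ≈ 0.9976; since p > α = 0.02, fail to reject H₀.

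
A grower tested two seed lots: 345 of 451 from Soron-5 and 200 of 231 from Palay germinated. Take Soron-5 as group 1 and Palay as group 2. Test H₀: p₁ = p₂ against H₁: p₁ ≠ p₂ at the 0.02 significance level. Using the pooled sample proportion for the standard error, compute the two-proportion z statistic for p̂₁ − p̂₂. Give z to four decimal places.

p̂₁ = 345/451 = 0.764967, p̂₂ = 200/231 = 0.865801.
Pooled p̂ = (345+200)/(451+231) = 545/682 = 0.799120.
SE = √(0.160527 × 0.0065463) = 0.032417.
z = (0.764967 − 0.865801)/0.032417 = -0.100834/0.032417 = -3.1105.
p-value = 2·P(Z > 3.111) ≈ 0.0019; since p < α = 0.02, reject H₀.

z = -3.1105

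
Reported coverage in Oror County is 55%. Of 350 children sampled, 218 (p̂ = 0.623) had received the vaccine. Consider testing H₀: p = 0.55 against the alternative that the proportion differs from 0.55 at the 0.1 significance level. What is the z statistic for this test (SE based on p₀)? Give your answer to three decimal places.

p̂ = 218/350 = 0.62286.
SE = √(p₀(1−p₀)/n) = √(0.2475/350) = 0.02659.
z = (0.62286 − 0.55)/0.02659 = 0.07286/0.02659 = 2.740.
Two-sided p-value ≈ 2·Φ(−2.740) = 0.0061, so at α = 0.1 we reject H₀.

z = 2.740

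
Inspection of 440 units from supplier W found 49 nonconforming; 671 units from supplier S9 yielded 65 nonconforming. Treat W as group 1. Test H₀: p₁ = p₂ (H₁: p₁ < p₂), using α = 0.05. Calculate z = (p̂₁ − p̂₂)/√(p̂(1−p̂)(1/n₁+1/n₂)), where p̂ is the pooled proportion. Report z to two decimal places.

z = 0.78

p̂₁ = 49/440 ≈ 0.1114, p̂₂ = 65/671 ≈ 0.0969.
Pooled p̂ = (49+65)/(440+671) = 114/1111 = 0.1026.
SE = √(0.0920814 × 0.00376304) = 0.0186.
z = (0.1114 − 0.0969)/0.0186 = 0.0145/0.0186 = 0.78.
p-value = P(Z < 0.779) ≈ 0.7819; since p > α = 0.05, fail to reject H₀.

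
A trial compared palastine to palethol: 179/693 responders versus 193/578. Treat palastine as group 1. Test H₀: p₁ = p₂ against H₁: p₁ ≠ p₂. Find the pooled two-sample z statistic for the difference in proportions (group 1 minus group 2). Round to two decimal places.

z = -2.95

p̂₁ = 179/693 ≈ 0.2583, p̂₂ = 193/578 ≈ 0.3339.
Pooled p̂ = (179+193)/(693+578) = 372/1271 = 0.2927.
SE = √(p̂(1−p̂)(1/n₁+1/n₂)) = √(0.2927·0.7073·0.00317311) = √(0.000656895) = 0.0256.
z = (0.2583 − 0.3339)/0.0256 = -0.0756/0.0256 = -2.95.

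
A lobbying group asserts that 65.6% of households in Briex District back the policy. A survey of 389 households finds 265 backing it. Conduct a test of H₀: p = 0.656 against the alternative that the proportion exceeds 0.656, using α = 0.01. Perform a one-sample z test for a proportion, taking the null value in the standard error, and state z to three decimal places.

p̂ = 265/389 ≈ 0.681234.
Under H₀, SE = √(0.656·0.344/389) = √(0.000580113) = 0.024086.
z = (0.681234 − 0.656)/0.024086 = 0.025234/0.024086 = 1.048.
p-value = P(Z > 1.048) ≈ 0.1474, so at α = 0.01 we fail to reject H₀.

z = 1.048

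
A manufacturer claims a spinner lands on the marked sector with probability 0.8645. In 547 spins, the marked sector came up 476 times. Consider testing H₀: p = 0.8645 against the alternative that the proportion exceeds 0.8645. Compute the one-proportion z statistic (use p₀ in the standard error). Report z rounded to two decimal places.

z = 0.39

p̂ = 476/547 = 0.8702.
Under H₀, SE = √(0.8645·0.1355/547) = √(0.000214149) = 0.0146.
z = (0.8702 − 0.8645)/0.0146 = 0.0057/0.0146 = 0.39.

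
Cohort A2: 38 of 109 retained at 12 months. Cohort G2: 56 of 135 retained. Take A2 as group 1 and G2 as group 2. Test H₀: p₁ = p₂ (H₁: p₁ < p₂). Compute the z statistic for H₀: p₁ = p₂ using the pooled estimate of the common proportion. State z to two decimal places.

p̂₁ = 38/109 ≈ 0.3486, p̂₂ = 56/135 ≈ 0.4148.
Pooled p̂ = (38+56)/(109+135) = 94/244 = 0.3852.
SE = √(0.236831 × 0.0165817) = 0.0627.
z = (0.3486 − 0.4148)/0.0627 = -0.0662/0.0627 = -1.06.
p-value = P(Z < -1.056) ≈ 0.1454.

z = -1.06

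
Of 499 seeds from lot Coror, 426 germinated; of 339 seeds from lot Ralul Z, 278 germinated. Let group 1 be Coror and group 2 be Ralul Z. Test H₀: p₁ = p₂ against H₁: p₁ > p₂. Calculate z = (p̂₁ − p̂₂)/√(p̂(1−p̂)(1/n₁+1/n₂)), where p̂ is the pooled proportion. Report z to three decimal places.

p̂₁ = 426/499 ≈ 0.85371, p̂₂ = 278/339 ≈ 0.82006.
Pooled p̂ = (426+278)/(499+339) = 704/838 = 0.84010.
SE = √(p̂(1−p̂)(1/n₁+1/n₂)) = √(0.84010·0.15990·0.00495386) = √(0.000665477) = 0.02580.
z = (0.85371 − 0.82006)/0.02580 = 0.03365/0.02580 = 1.304.

z = 1.304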